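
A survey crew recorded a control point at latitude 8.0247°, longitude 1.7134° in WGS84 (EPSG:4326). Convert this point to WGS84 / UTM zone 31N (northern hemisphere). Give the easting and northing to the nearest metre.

Zone 31 central meridian λ₀ = 6×31 − 183 = 3°; Δλ = -1.2866°.
Transverse Mercator on WGS84 with k₀ = 0.9996 gives E = 358214.743 m, N = 887250.737 m.

E 358215 m, N 887251 m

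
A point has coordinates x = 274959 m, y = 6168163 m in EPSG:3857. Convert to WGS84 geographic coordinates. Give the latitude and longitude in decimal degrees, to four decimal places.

lat 48.3672°, lon 2.4700°

R = 6378137 m. λ = x/R = 2.46999872°.
φ = 2·arctan(exp(y/R)) − 90° = 2·arctan(2.63025) − 90° = 48.36720180°.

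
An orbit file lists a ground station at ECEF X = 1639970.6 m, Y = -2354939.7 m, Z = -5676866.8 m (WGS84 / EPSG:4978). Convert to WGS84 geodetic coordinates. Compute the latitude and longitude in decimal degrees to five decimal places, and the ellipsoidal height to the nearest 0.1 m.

λ = atan2(Y, X) = -55.14680094°; p = √(X²+Y²) = 2869711.6 m.
Bowring's method on WGS84 (a = 6378137 m, b = 6356752.314 m) gives φ = -63.33759999°, h = -107.725 m.

lat -63.33760°, lon -55.14680°, h -107.7 m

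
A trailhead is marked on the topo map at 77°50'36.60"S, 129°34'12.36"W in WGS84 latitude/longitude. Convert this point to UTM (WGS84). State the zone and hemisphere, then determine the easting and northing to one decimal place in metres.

Zone 9S: E 486598.4 m, N 1359030.6 m

Longitude -129.5701° lies in the 6° band [-132°, -126°), giving zone 9; latitude is south of the equator, so 9S.
Zone 9 central meridian λ₀ = 6×9 − 183 = -129°; Δλ = -0.5701°.
Transverse Mercator on WGS84 with k₀ = 0.9996 gives E = 486598.351 m, N = 1359030.619 m.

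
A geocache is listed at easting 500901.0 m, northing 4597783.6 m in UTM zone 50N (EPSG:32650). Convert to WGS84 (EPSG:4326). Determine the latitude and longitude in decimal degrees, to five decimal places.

lat 41.53170°, lon 117.01080°

Zone 50N: λ₀ = 117°, k₀ = 0.9996, false easting 500000 m.
Meridian distance M = (N − FN)/k₀ = 4599623.4 m.
Inverse transverse Mercator on WGS84 gives φ = 41.53170004°, λ = 117.01080050°.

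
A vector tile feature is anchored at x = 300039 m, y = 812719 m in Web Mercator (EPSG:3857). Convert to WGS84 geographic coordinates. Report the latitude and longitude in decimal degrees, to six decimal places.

lat 7.281102°, lon 2.695296°

R = 6378137 m. λ = x/R = 2.69529620°.
φ = 2·arctan(exp(y/R)) − 90° = 2·arctan(1.13590) − 90° = 7.28110226°.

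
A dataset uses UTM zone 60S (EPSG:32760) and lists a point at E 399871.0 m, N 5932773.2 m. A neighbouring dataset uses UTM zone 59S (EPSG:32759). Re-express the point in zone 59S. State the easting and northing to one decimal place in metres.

E 935653.8 m, N 5922248.3 m

UTM 60S → geographic: φ = -36.74549973°, λ = 175.87840009°.
UTM 59S (λ₀ = 171°) forward: E = 935653.829 m, N = 5922248.328 m.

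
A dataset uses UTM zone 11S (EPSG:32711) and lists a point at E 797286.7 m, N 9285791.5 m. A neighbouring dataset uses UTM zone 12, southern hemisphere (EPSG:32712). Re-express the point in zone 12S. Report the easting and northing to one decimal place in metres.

UTM 11S → geographic: φ = -6.45429982°, λ = -114.31239956°.
UTM 12S (λ₀ = -111°) forward: E = 133533.164 m, N = 9285383.931 m.

E 133533.2 m, N 9285383.9 m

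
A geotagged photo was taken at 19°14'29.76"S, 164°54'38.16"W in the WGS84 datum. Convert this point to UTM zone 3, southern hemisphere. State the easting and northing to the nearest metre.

E 509396 m, N 7872437 m

Zone 3 central meridian λ₀ = 6×3 − 183 = -165°; Δλ = +0.0894°.
Transverse Mercator on WGS84 with k₀ = 0.9996 gives E = 509395.680 m, N = 7872437.276 m.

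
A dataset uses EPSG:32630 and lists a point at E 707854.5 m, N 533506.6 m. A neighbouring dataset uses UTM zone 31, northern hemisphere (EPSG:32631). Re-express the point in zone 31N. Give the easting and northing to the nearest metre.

E 42124 m, N 534609 m

UTM 30N → geographic: φ = 4.82410000°, λ = -1.12579973°.
UTM 31N (λ₀ = 3°) forward: E = 42124.381 m, N = 534608.834 m.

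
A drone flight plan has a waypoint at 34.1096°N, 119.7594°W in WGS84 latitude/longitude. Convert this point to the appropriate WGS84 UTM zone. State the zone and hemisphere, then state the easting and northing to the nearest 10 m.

Longitude -119.7594° lies in the 6° band [-120°, -114°), giving zone 11; latitude is north of the equator, so 11N.
Zone 11 central meridian λ₀ = 6×11 − 183 = -117°; Δλ = -2.7594°.
Transverse Mercator on WGS84 with k₀ = 0.9996 gives E = 245466.331 m, N = 3777747.054 m.

Zone 11N: E 245470 m, N 3777750 m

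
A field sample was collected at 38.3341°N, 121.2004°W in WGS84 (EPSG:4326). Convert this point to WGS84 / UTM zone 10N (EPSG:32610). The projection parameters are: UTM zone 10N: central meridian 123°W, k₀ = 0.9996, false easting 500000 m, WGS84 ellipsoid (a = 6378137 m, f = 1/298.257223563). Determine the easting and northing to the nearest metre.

E 657287 m, N 4244418 m

Zone 10 central meridian λ₀ = 6×10 − 183 = -123°; Δλ = +1.7996°.
Transverse Mercator on WGS84 with k₀ = 0.9996 gives E = 657286.591 m, N = 4244417.521 m.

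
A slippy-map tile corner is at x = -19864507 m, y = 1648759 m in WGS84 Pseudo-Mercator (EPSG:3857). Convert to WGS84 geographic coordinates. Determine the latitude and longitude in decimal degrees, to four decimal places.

lat 14.6488°, lon -178.4459°

R = 6378137 m. λ = x/R = -178.44590250°.
φ = 2·arctan(exp(y/R)) − 90° = 2·arctan(1.29499) − 90° = 14.64880394°.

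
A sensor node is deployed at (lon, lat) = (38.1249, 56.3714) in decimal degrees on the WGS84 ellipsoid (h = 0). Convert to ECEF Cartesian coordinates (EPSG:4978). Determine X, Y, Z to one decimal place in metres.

WGS84: a = 6378137 m, e² = 0.006694380; N(φ) = a/√(1−e²sin²φ) = 6392989.817 m.
X = (N+h)·cosφ·cosλ = 2785181.2498 m; Y = (N+h)·cosφ·sinλ = 2185816.300 m; Z = (N(1−e²)+h)·sinφ = 5287455.601 m.

X 2785181.2 m, Y 2185816.3 m, Z 5287455.6 m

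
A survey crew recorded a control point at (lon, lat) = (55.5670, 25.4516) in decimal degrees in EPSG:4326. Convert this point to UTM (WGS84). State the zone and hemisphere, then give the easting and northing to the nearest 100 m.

Longitude 55.5670° lies in the 6° band [54°, 60°), giving zone 40; latitude is north of the equator, so 40N.
Zone 40 central meridian λ₀ = 6×40 − 183 = 57°; Δλ = -1.4330°.
Transverse Mercator on WGS84 with k₀ = 0.9996 gives E = 355919.873 m, N = 2815728.710 m.

Zone 40N: E 355900 m, N 2815700 m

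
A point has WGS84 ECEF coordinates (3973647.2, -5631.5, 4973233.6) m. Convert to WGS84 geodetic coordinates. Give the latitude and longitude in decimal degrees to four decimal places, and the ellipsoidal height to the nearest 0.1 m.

lat 51.5624°, lon -0.0812°, h 705.1 m

λ = atan2(Y, X) = -0.08120020°; p = √(X²+Y²) = 3973651.2 m.
Bowring's method on WGS84 (a = 6378137 m, b = 6356752.314 m) gives φ = 51.56240022°, h = 705.060 m.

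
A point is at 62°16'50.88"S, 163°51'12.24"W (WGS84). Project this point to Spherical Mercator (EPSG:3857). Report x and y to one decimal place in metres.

Web Mercator is spherical with R = a = 6378137 m.
x = R·λ = 6378137 × -2.859781321 = -18240077.053 m.
y = R·ln tan(π/4 + φ/2) = 6378137 × -1.399473570 = -8926034.156 m.

x -18240077.1 m, y -8926034.2 m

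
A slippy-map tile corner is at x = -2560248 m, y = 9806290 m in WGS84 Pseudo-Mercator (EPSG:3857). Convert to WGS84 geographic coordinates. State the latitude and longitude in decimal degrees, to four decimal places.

lat 65.7409°, lon -22.9991°

R = 6378137 m. λ = x/R = -22.99909910°.
φ = 2·arctan(exp(y/R)) − 90° = 2·arctan(4.65287) − 90° = 65.74089833°.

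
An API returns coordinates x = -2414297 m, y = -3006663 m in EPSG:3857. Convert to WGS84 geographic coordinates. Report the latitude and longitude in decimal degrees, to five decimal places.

R = 6378137 m. λ = x/R = -21.68799896°.
φ = 2·arctan(exp(y/R)) − 90° = 2·arctan(0.62413) − 90° = -26.06120160°.

lat -26.06120°, lon -21.68800°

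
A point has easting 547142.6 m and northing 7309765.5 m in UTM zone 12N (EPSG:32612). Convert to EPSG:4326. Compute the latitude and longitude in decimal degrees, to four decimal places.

Zone 12N: λ₀ = -111°, k₀ = 0.9996, false easting 500000 m.
Meridian distance M = (N − FN)/k₀ = 7312690.6 m.
Inverse transverse Mercator on WGS84 gives φ = 65.90549959°, λ = -109.96509985°.

lat 65.9055°, lon -109.9651°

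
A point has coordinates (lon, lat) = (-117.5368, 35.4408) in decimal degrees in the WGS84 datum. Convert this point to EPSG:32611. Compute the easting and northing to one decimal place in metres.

E 451280.0 m, N 3922060.2 m

Zone 11 central meridian λ₀ = 6×11 − 183 = -117°; Δλ = -0.5368°.
Transverse Mercator on WGS84 with k₀ = 0.9996 gives E = 451280.014 m, N = 3922060.233 m.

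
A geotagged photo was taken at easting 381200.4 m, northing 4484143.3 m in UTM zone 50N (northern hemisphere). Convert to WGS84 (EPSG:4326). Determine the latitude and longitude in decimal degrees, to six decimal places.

Zone 50N: λ₀ = 117°, k₀ = 0.9996, false easting 500000 m.
Meridian distance M = (N − FN)/k₀ = 4485937.7 m.
Inverse transverse Mercator on WGS84 gives φ = 40.49950012°, λ = 115.59800034°.

lat 40.499500°, lon 115.598000°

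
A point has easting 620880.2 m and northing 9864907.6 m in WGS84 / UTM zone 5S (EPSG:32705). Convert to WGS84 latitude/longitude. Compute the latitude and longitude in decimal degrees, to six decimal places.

Zone 5S: λ₀ = -153°, k₀ = 0.9996, false easting 500000 m, false northing 10000000 m.
Meridian distance M = (N − FN)/k₀ = -135146.5 m.
Inverse transverse Mercator on WGS84 gives φ = -1.22200030°, λ = -151.91350020°.

lat -1.222000°, lon -151.913500°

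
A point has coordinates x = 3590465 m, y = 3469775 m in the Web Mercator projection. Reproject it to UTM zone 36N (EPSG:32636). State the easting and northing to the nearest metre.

E 427831 m, N 3289865 m

Web Mercator inverse (R = 6378137 m) → φ = 29.73689669°, λ = 32.25369587°.
UTM 36N forward: E = 427830.537 m, N = 3289865.103 m.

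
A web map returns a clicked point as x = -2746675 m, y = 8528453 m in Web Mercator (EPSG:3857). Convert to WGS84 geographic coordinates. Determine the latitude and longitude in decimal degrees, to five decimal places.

R = 6378137 m. λ = x/R = -24.67380133°.
φ = 2·arctan(exp(y/R)) − 90° = 2·arctan(3.80813) − 90° = 60.57310144°.

lat 60.57310°, lon -24.67380°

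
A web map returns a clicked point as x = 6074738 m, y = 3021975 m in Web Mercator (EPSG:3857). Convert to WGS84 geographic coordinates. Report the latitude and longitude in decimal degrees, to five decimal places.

R = 6378137 m. λ = x/R = 54.57029992°.
φ = 2·arctan(exp(y/R)) − 90° = 2·arctan(1.60609) − 90° = 26.18470104°.

lat 26.18470°, lon 54.57030°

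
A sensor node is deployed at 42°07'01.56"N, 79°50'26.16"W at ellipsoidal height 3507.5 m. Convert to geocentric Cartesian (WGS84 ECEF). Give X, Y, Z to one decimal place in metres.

WGS84: a = 6378137 m, e² = 0.006694380; N(φ) = a/√(1−e²sin²φ) = 6387760.778 m.
X = (N+h)·cosφ·cosλ = 836232.325 m; Y = (N+h)·cosφ·sinλ = -4666554.500 m; Z = (N(1−e²)+h)·sinφ = 4257613.181 m.

X 836232.3 m, Y -4666554.5 m, Z 4257613.2 m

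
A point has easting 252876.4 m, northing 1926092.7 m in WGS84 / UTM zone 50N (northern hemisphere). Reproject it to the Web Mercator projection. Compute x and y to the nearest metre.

Unproject from UTM 50N (λ₀ = 117°) → φ = 17.40709980°, λ = 114.67379979°.
Web Mercator (R = 6378137 m): x = 12765429.000 m, y = 1968265.794 m.

x 12765429 m, y 1968266 m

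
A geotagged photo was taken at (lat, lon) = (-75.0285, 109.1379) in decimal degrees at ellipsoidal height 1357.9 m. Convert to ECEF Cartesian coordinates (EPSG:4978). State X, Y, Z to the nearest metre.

X -542003 m, Y 1561870 m, Z -6140900 m

WGS84: a = 6378137 m, e² = 0.006694380; N(φ) = a/√(1−e²sin²φ) = 6398154.887 m.
X = (N+h)·cosφ·cosλ = -542003.249 m; Y = (N+h)·cosφ·sinλ = 1561869.924 m; Z = (N(1−e²)+h)·sinφ = -6140900.060 m.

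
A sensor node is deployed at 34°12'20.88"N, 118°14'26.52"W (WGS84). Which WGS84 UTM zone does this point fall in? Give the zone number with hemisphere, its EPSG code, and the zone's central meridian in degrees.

Zone 11N (EPSG:32611), central meridian -117°

UTM zone = ⌊(λ + 180)/6⌋ + 1; -118.2407° ∈ [-120°, -114°) → zone 11.
Hemisphere: N (φ ≥ 0).
Central meridian λ₀ = 6×11 − 183 = -117°.
EPSG code: 32611.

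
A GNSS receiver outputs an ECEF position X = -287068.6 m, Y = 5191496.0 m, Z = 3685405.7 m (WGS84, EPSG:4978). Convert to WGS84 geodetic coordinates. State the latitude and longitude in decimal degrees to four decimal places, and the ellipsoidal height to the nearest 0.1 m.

λ = atan2(Y, X) = 93.16500024°; p = √(X²+Y²) = 5199426.8 m.
Bowring's method on WGS84 (a = 6378137 m, b = 6356752.314 m) gives φ = 35.51110042°, h = 2126.386 m.

lat 35.5111°, lon 93.1650°, h 2126.4 m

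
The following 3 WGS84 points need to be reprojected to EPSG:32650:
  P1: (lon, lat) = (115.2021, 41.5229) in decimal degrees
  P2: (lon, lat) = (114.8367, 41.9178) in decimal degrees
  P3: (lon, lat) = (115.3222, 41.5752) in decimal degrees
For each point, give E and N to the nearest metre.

P1: E 349992 m, N 4598367 m; P2: E 320606 m, N 4642913 m; P3: E 360126 m, N 4603972 m

UTM zone 50N: λ₀ = 117°, k₀ = 0.9996.
P1 (41.5229°, 115.2021°) → (349992.130, 4598367.066) m.
P2 (41.9178°, 114.8367°) → (320605.594, 4642912.801) m.
P3 (41.5752°, 115.3222°) → (360125.855, 4603972.168) m.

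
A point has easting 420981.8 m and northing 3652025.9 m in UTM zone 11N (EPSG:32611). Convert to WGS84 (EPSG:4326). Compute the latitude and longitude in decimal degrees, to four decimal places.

lat 33.0038°, lon -117.8459°

Zone 11N: λ₀ = -117°, k₀ = 0.9996, false easting 500000 m.
Meridian distance M = (N − FN)/k₀ = 3653487.3 m.
Inverse transverse Mercator on WGS84 gives φ = 33.00379957°, λ = -117.84589954°.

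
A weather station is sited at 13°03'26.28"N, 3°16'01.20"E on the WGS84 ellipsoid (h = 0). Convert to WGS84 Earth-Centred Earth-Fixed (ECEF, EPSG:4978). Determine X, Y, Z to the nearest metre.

X 6204190 m, Y 354146 m, Z 1431581 m

WGS84: a = 6378137 m, e² = 0.006694380; N(φ) = a/√(1−e²sin²φ) = 6379226.973 m.
X = (N+h)·cosφ·cosλ = 6204190.142 m; Y = (N+h)·cosφ·sinλ = 354146.234 m; Z = (N(1−e²)+h)·sinφ = 1431581.164 m.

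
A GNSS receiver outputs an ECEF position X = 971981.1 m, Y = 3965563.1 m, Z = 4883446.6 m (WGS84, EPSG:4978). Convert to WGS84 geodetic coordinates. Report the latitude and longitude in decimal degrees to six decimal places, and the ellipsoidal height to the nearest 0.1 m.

lat 50.291000°, lon 76.228000°, h -111.0 m

λ = atan2(Y, X) = 76.22800012°; p = √(X²+Y²) = 4082944.8 m.
Bowring's method on WGS84 (a = 6378137 m, b = 6356752.314 m) gives φ = 50.29099969°, h = -111.026 m.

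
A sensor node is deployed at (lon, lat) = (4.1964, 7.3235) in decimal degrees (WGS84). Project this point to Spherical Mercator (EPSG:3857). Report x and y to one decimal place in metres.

Web Mercator is spherical with R = a = 6378137 m.
x = R·λ = 6378137 × 0.073240997 = 467141.111 m.
y = R·ln tan(π/4 + φ/2) = 6378137 × 0.128168662 = 817477.287 m.

x 467141.1 m, y 817477.3 m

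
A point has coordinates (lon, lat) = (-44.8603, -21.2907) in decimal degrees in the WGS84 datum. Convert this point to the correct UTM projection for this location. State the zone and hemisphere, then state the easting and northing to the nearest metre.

Longitude -44.8603° lies in the 6° band [-48°, -42°), giving zone 23; latitude is south of the equator, so 23S.
Zone 23 central meridian λ₀ = 6×23 − 183 = -45°; Δλ = +0.1397°.
Transverse Mercator on WGS84 with k₀ = 0.9996 gives E = 514490.568 m, N = 7645672.831 m.

Zone 23S: E 514491 m, N 7645673 m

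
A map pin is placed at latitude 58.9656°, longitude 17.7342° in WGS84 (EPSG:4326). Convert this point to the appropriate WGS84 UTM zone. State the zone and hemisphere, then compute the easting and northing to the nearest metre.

Zone 33N: E 657215 m, N 6539437 m

Longitude 17.7342° lies in the 6° band [12°, 18°), giving zone 33; latitude is north of the equator, so 33N.
Zone 33 central meridian λ₀ = 6×33 − 183 = 15°; Δλ = +2.7342°.
Transverse Mercator on WGS84 with k₀ = 0.9996 gives E = 657214.815 m, N = 6539436.757 m.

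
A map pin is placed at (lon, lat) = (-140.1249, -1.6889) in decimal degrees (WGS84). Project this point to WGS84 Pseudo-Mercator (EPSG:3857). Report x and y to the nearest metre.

x -15598633 m, y -188035 m

Web Mercator is spherical with R = a = 6378137 m.
x = R·λ = 6378137 × -2.445640869 = -15598632.515 m.
y = R·ln tan(π/4 + φ/2) = 6378137 × -0.029481135 = -188034.720 m.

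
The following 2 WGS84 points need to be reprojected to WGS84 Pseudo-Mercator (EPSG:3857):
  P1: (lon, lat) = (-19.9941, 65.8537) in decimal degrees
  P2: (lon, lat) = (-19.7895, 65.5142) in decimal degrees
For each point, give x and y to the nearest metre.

P1: x -2225733 m, y 9836919 m; P2: x -2202957 m, y 9745136 m

Web Mercator: x = R·λ, y = R·ln tan(π/4+φ/2), R = 6378137 m.
P1 (65.8537°, -19.9941°) → (-2225733.031, 9836919.481) m.
P2 (65.5142°, -19.7895°) → (-2202957.063, 9745136.213) m.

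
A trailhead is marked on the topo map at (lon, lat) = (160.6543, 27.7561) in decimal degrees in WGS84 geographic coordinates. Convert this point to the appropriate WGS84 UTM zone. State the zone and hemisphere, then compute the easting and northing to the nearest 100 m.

Longitude 160.6543° lies in the 6° band [156°, 162°), giving zone 57; latitude is north of the equator, so 57N.
Zone 57 central meridian λ₀ = 6×57 − 183 = 159°; Δλ = +1.6543°.
Transverse Mercator on WGS84 with k₀ = 0.9996 gives E = 663032.626 m, N = 3071281.095 m.

Zone 57N: E 663000 m, N 3071300 m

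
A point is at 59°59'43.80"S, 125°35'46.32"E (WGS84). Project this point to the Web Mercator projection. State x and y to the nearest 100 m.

Web Mercator is spherical with R = a = 6378137 m.
x = R·λ = 6378137 × 2.192067218 = 13981305.030 m.
y = R·ln tan(π/4 + φ/2) = 6378137 × -1.316800828 = -8398736.083 m.

x 13981300 m, y -8398700 m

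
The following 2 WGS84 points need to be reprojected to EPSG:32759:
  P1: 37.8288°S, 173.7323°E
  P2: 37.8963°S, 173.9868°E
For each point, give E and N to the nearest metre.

P1: E 740468 m, N 5809662 m; P2: E 762631 m, N 5801484 m

UTM zone 59S: λ₀ = 171°, k₀ = 0.9996.
P1 (-37.8288°, 173.7323°) → (740468.038, 5809661.701) m.
P2 (-37.8963°, 173.9868°) → (762631.361, 5801483.761) m.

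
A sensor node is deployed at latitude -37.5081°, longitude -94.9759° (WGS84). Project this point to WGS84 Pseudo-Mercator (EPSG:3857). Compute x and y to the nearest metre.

Web Mercator is spherical with R = a = 6378137 m.
x = R·λ = 6378137 × -1.657642165 = -10572668.826 m.
y = R·ln tan(π/4 + φ/2) = 6378137 × -0.707129371 = -4510168.007 m.

x -10572669 m, y -4510168 m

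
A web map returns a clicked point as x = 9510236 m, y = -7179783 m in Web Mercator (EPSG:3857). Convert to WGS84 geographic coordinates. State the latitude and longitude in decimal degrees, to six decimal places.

lat -54.050800°, lon 85.431904°

R = 6378137 m. λ = x/R = 85.43190354°.
φ = 2·arctan(exp(y/R)) − 90° = 2·arctan(0.32443) − 90° = -54.05079957°.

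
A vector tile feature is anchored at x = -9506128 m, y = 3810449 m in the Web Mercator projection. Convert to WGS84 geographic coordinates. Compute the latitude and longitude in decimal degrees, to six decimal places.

lat 32.358402°, lon -85.395001°

R = 6378137 m. λ = x/R = -85.39500075°.
φ = 2·arctan(exp(y/R)) − 90° = 2·arctan(1.81743) − 90° = 32.35840236°.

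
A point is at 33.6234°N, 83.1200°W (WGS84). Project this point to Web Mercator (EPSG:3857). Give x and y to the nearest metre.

Web Mercator is spherical with R = a = 6378137 m.
x = R·λ = 6378137 × -1.450717674 = -9252876.075 m.
y = R·ln tan(π/4 + φ/2) = 6378137 × 0.623747225 = 3978345.252 m.

x -9252876 m, y 3978345 m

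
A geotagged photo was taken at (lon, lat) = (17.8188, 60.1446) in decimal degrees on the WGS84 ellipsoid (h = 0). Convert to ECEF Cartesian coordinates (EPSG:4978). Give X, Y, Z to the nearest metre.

WGS84: a = 6378137 m, e² = 0.006694380; N(φ) = a/√(1−e²sin²φ) = 6394256.120 m.
X = (N+h)·cosφ·cosλ = 3030444.016 m; Y = (N+h)·cosφ·sinλ = 974066.102 m; Z = (N(1−e²)+h)·sinφ = 5508514.717 m.

X 3030444 m, Y 974066 m, Z 5508515 m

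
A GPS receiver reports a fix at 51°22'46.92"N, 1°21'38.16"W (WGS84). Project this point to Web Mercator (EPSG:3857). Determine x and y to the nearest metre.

Web Mercator is spherical with R = a = 6378137 m.
x = R·λ = 6378137 × -0.023746950 = -151461.299 m.
y = R·ln tan(π/4 + φ/2) = 6378137 × 1.048697306 = 6688735.088 m.

x -151461 m, y 6688735 m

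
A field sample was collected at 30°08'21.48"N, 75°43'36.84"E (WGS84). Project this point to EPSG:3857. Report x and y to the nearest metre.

x 8429880 m, y 3521468 m

Web Mercator is spherical with R = a = 6378137 m.
x = R·λ = 6378137 × 1.321683737 = 8429879.947 m.
y = R·ln tan(π/4 + φ/2) = 6378137 × 0.552115478 = 3521468.156 m.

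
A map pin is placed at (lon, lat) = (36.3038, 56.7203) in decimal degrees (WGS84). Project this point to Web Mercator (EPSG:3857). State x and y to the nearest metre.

x 4041321 m, y 7703164 m

Web Mercator is spherical with R = a = 6378137 m.
x = R·λ = 6378137 × 0.633620841 = 4041320.530 m.
y = R·ln tan(π/4 + φ/2) = 6378137 × 1.207745145 = 7703163.996 m.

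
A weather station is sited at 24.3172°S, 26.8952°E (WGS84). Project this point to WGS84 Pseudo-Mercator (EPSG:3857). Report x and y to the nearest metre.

Web Mercator is spherical with R = a = 6378137 m.
x = R·λ = 6378137 × 0.469409793 = 2993959.969 m.
y = R·ln tan(π/4 + φ/2) = 6378137 × -0.437762347 = -2792108.223 m.

x 2993960 m, y -2792108 m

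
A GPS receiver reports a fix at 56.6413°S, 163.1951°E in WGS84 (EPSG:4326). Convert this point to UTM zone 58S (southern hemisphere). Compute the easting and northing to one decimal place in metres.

E 389310.7 m, N 3721085.3 m

Zone 58 central meridian λ₀ = 6×58 − 183 = 165°; Δλ = -1.8049°.
Transverse Mercator on WGS84 with k₀ = 0.9996 gives E = 389310.675 m, N = 3721085.345 m.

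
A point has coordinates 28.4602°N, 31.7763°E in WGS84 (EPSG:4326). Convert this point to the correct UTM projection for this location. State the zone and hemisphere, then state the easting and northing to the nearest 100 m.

Zone 36N: E 380200 m, N 3148800 m

Longitude 31.7763° lies in the 6° band [30°, 36°), giving zone 36; latitude is north of the equator, so 36N.
Zone 36 central meridian λ₀ = 6×36 − 183 = 33°; Δλ = -1.2237°.
Transverse Mercator on WGS84 with k₀ = 0.9996 gives E = 380192.746 m, N = 3148792.549 m.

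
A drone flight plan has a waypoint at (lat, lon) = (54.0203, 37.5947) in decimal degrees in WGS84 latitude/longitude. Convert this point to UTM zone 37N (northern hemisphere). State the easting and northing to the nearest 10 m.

Zone 37 central meridian λ₀ = 6×37 − 183 = 39°; Δλ = -1.4053°.
Transverse Mercator on WGS84 with k₀ = 0.9996 gives E = 407930.902 m, N = 5986694.023 m.

E 407930 m, N 5986690 m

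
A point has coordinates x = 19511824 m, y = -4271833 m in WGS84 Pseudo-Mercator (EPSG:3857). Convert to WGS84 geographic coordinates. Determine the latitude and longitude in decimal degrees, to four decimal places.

lat -35.7905°, lon 175.2777°

R = 6378137 m. λ = x/R = 175.27769720°.
φ = 2·arctan(exp(y/R)) − 90° = 2·arctan(0.51183) − 90° = -35.79050252°.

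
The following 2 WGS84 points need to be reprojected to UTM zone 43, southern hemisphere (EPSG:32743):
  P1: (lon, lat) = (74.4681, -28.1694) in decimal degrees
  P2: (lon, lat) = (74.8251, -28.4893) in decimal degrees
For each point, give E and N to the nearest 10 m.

P1: E 447780 m, N 6883920 m; P2: E 482880 m, N 6848580 m

UTM zone 43S: λ₀ = 75°, k₀ = 0.9996.
P1 (-28.1694°, 74.4681°) → (447783.844, 6883917.671) m.
P2 (-28.4893°, 74.8251°) → (482881.679, 6848580.962) m.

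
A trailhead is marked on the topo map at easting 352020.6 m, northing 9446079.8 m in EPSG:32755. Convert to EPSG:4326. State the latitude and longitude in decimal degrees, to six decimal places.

Zone 55S: λ₀ = 147°, k₀ = 0.9996, false easting 500000 m, false northing 10000000 m.
Meridian distance M = (N − FN)/k₀ = -554141.9 m.
Inverse transverse Mercator on WGS84 gives φ = -5.00999970°, λ = 145.66520006°.

lat -5.010000°, lon 145.665200°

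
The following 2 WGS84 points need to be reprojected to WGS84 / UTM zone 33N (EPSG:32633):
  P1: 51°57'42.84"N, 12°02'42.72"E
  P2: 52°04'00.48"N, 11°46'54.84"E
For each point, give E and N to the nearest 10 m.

UTM zone 33N: λ₀ = 15°, k₀ = 0.9996.
P1 (51.9619°, 12.0452°) → (297000.811, 5760924.897) m.
P2 (52.0668°, 11.7819°) → (279432.937, 5773355.771) m.

P1: E 297000 m, N 5760920 m; P2: E 279430 m, N 5773360 m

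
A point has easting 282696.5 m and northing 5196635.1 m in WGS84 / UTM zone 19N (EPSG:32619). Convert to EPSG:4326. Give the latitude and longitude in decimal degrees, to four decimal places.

lat 46.8877°, lon -71.8524°

Zone 19N: λ₀ = -69°, k₀ = 0.9996, false easting 500000 m.
Meridian distance M = (N − FN)/k₀ = 5198714.6 m.
Inverse transverse Mercator on WGS84 gives φ = 46.88770044°, λ = -71.85240013°.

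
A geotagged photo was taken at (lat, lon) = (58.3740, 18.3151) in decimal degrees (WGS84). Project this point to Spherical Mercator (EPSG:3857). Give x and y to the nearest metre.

Web Mercator is spherical with R = a = 6378137 m.
x = R·λ = 6378137 × 0.319658798 = 2038827.606 m.
y = R·ln tan(π/4 + φ/2) = 6378137 × 1.261543466 = 8046297.061 m.

x 2038828 m, y 8046297 m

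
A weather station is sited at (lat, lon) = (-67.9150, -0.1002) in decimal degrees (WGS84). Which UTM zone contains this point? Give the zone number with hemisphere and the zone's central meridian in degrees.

Zone 30S, central meridian -3°

UTM zone = ⌊(λ + 180)/6⌋ + 1; -0.1002° ∈ [-6°, 0°) → zone 30.
Hemisphere: S (φ < 0).
Central meridian λ₀ = 6×30 − 183 = -3°.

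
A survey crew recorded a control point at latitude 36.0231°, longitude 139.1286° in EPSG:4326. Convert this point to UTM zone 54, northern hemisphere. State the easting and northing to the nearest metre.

Zone 54 central meridian λ₀ = 6×54 − 183 = 141°; Δλ = -1.8714°.
Transverse Mercator on WGS84 with k₀ = 0.9996 gives E = 331375.045 m, N = 3988130.475 m.

E 331375 m, N 3988130 m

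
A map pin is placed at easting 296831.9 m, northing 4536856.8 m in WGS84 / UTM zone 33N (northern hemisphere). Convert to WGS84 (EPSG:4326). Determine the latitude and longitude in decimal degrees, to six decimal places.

lat 40.957600°, lon 12.585900°

Zone 33N: λ₀ = 15°, k₀ = 0.9996, false easting 500000 m.
Meridian distance M = (N − FN)/k₀ = 4538672.3 m.
Inverse transverse Mercator on WGS84 gives φ = 40.95759994°, λ = 12.58590035°.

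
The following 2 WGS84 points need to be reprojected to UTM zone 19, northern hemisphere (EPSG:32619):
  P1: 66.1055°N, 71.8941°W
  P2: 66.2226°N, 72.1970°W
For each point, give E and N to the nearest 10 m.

UTM zone 19N: λ₀ = -69°, k₀ = 0.9996.
P1 (66.1055°, -71.8941°) → (369226.965, 7334690.013) m.
P2 (66.2226°, -72.1970°) → (356215.382, 7348394.259) m.

P1: E 369230 m, N 7334690 m; P2: E 356220 m, N 7348390 m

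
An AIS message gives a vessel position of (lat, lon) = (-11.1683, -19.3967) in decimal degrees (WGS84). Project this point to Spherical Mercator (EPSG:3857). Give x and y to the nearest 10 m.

x -2159230 m, y -1251200 m

Web Mercator is spherical with R = a = 6378137 m.
x = R·λ = 6378137 × -0.338536279 = -2159230.767 m.
y = R·ln tan(π/4 + φ/2) = 6378137 × -0.196169823 = -1251198.009 m.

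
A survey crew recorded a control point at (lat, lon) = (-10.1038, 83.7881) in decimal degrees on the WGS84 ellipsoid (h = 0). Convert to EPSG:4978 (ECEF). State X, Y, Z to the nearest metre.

WGS84: a = 6378137 m, e² = 0.006694380; N(φ) = a/√(1−e²sin²φ) = 6378794.142 m.
X = (N+h)·cosφ·cosλ = 679518.445 m; Y = (N+h)·cosφ·sinλ = 6242996.736 m; Z = (N(1−e²)+h)·sinφ = -1111553.433 m.

X 679518 m, Y 6242997 m, Z -1111553 m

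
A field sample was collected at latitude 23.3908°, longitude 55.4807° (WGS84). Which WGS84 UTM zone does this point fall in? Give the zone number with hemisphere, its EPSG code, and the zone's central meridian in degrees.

Zone 40N (EPSG:32640), central meridian 57°

UTM zone = ⌊(λ + 180)/6⌋ + 1; 55.4807° ∈ [54°, 60°) → zone 40.
Hemisphere: N (φ ≥ 0).
Central meridian λ₀ = 6×40 − 183 = 57°.
EPSG code: 32640.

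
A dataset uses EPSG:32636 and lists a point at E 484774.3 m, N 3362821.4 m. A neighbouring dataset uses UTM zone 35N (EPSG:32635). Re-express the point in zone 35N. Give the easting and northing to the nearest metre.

E 1061619 m, N 3377329 m

UTM 36N → geographic: φ = 30.39729999°, λ = 32.84150008°.
UTM 35N (λ₀ = 27°) forward: E = 1061619.091 m, N = 3377328.699 m.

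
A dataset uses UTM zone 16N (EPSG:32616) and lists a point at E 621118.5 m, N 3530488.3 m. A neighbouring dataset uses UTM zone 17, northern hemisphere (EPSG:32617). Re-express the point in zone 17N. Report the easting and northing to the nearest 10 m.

E 53570 m, N 3539500 m

UTM 16N → geographic: φ = 31.90379991°, λ = -85.71909991°.
UTM 17N (λ₀ = -81°) forward: E = 53566.741 m, N = 3539502.649 m.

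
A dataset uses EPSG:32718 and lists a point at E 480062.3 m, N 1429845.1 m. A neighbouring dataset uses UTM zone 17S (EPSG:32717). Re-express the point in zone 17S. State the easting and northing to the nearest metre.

E 628198 m, N 1424312 m

UTM 18S → geographic: φ = -77.20830015°, λ = -75.80669974°.
UTM 17S (λ₀ = -81°) forward: E = 628198.472 m, N = 1424311.941 m.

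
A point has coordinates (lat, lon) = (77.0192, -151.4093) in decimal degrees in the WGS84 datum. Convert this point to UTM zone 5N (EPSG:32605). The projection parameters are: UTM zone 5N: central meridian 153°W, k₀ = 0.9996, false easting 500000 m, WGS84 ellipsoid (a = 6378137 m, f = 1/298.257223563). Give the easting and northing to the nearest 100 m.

E 539900 m, N 8549500 m

Zone 5 central meridian λ₀ = 6×5 − 183 = -153°; Δλ = +1.5907°.
Transverse Mercator on WGS84 with k₀ = 0.9996 gives E = 539882.050 m, N = 8549455.248 m.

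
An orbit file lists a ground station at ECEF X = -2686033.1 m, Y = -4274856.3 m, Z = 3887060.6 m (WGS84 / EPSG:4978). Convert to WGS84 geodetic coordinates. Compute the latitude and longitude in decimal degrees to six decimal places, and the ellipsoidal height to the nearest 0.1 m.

lat 37.779400°, lon -122.142500°, h 1535.0 m

λ = atan2(Y, X) = -122.14250025°; p = √(X²+Y²) = 5048680.0 m.
Bowring's method on WGS84 (a = 6378137 m, b = 6356752.314 m) gives φ = 37.77939978°, h = 1534.961 m.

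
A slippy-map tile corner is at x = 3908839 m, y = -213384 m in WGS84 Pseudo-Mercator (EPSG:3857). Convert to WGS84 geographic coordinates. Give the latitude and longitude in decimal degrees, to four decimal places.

lat -1.9165°, lon 35.1137°

R = 6378137 m. λ = x/R = 35.11369817°.
φ = 2·arctan(exp(y/R)) − 90° = 2·arctan(0.96710) − 90° = -1.91650360°.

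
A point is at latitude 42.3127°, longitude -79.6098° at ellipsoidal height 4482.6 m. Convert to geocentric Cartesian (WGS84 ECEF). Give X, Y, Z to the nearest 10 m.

X 852520 m, Y -4649490 m, Z 4274370 m

WGS84: a = 6378137 m, e² = 0.006694380; N(φ) = a/√(1−e²sin²φ) = 6387833.646 m.
X = (N+h)·cosφ·cosλ = 852519.142 m; Y = (N+h)·cosφ·sinλ = -4649490.348 m; Z = (N(1−e²)+h)·sinφ = 4274369.936 m.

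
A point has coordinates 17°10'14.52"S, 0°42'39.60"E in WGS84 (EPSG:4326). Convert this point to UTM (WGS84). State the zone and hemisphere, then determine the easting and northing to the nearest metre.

Zone 31S: E 256519 m, N 8100125 m

Longitude 0.7110° lies in the 6° band [0°, 6°), giving zone 31; latitude is south of the equator, so 31S.
Zone 31 central meridian λ₀ = 6×31 − 183 = 3°; Δλ = -2.2890°.
Transverse Mercator on WGS84 with k₀ = 0.9996 gives E = 256519.233 m, N = 8100124.743 m.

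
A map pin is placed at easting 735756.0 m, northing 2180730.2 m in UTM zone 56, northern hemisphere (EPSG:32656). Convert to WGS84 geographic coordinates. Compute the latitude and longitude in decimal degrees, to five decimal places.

lat 19.70800°, lon 155.24920°

Zone 56N: λ₀ = 153°, k₀ = 0.9996, false easting 500000 m.
Meridian distance M = (N − FN)/k₀ = 2181602.8 m.
Inverse transverse Mercator on WGS84 gives φ = 19.70800031°, λ = 155.24920026°.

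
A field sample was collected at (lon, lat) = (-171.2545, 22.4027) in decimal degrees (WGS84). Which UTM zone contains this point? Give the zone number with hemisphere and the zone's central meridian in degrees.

UTM zone = ⌊(λ + 180)/6⌋ + 1; -171.2545° ∈ [-174°, -168°) → zone 2.
Hemisphere: N (φ ≥ 0).
Central meridian λ₀ = 6×2 − 183 = -171°.

Zone 2N, central meridian -171°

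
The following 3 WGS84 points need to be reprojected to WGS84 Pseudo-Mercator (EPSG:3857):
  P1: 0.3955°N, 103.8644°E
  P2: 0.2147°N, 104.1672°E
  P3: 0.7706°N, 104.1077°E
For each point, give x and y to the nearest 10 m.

P1: x 11562130 m, y 44030 m; P2: x 11595840 m, y 23900 m; P3: x 11589220 m, y 85790 m

Web Mercator: x = R·λ, y = R·ln tan(π/4+φ/2), R = 6378137 m.
P1 (0.3955°, 103.8644°) → (11562132.120, 44027.208) m.
P2 (0.2147°, 104.1672°) → (11595839.661, 23900.351) m.
P3 (0.7706°, 104.1077°) → (11589216.152, 85785.386) m.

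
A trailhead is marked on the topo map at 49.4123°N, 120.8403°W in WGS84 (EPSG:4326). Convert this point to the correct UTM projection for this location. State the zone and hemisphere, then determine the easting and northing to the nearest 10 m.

Zone 10N: E 656650 m, N 5475530 m

Longitude -120.8403° lies in the 6° band [-126°, -120°), giving zone 10; latitude is north of the equator, so 10N.
Zone 10 central meridian λ₀ = 6×10 − 183 = -123°; Δλ = +2.1597°.
Transverse Mercator on WGS84 with k₀ = 0.9996 gives E = 656652.276 m, N = 5475533.450 m.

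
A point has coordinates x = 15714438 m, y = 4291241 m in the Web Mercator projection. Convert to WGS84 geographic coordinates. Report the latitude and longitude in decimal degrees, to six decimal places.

R = 6378137 m. λ = x/R = 141.16519837°.
φ = 2·arctan(exp(y/R)) − 90° = 2·arctan(1.95973) − 90° = 35.93179847°.

lat 35.931798°, lon 141.165198°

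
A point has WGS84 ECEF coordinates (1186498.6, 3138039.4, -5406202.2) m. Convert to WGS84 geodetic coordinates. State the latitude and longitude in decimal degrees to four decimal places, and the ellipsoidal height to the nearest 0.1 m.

λ = atan2(Y, X) = 69.28830047°; p = √(X²+Y²) = 3354857.7 m.
Bowring's method on WGS84 (a = 6378137 m, b = 6356752.314 m) gives φ = -58.35020026°, h = -122.289 m.

lat -58.3502°, lon 69.2883°, h -122.3 m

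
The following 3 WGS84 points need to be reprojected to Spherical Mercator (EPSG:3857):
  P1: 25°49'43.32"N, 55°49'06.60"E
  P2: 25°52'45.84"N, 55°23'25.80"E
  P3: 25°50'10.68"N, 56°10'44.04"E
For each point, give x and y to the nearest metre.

P1: x 6213687 m, y 2977880 m; P2: x 6166042 m, y 2984152 m; P3: x 6253807 m, y 2978820 m

Web Mercator: x = R·λ, y = R·ln tan(π/4+φ/2), R = 6378137 m.
P1 (25.8287°, 55.8185°) → (6213686.997, 2977880.127) m.
P2 (25.8794°, 55.3905°) → (6166042.255, 2984151.768) m.
P3 (25.8363°, 56.1789°) → (6253806.541, 2978820.084) m.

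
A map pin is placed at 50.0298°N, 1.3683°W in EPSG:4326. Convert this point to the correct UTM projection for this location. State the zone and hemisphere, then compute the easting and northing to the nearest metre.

Longitude -1.3683° lies in the 6° band [-6°, 0°), giving zone 30; latitude is north of the equator, so 30N.
Zone 30 central meridian λ₀ = 6×30 − 183 = -3°; Δλ = +1.6317°.
Transverse Mercator on WGS84 with k₀ = 0.9996 gives E = 616864.125 m, N = 5543219.470 m.

Zone 30N: E 616864 m, N 5543219 m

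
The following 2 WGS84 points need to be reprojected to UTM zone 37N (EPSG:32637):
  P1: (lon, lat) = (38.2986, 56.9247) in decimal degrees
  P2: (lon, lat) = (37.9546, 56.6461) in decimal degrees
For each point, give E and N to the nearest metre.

P1: E 457306 m, N 6309223 m; P2: E 435894 m, N 6278481 m

UTM zone 37N: λ₀ = 39°, k₀ = 0.9996.
P1 (56.9247°, 38.2986°) → (457305.851, 6309222.910) m.
P2 (56.6461°, 37.9546°) → (435893.986, 6278481.072) m.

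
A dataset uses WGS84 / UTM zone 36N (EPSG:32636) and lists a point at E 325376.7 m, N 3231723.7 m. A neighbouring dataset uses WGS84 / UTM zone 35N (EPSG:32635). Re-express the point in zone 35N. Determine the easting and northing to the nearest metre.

UTM 36N → geographic: φ = 29.20219987°, λ = 31.20379987°.
UTM 35N (λ₀ = 27°) forward: E = 908843.918 m, N = 3237714.005 m.

E 908844 m, N 3237714 m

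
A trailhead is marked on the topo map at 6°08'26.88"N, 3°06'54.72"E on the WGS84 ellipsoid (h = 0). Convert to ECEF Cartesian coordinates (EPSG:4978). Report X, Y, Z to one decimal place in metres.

X 6332411.0 m, Y 344636.0 m, Z 677741.3 m

WGS84: a = 6378137 m, e² = 0.006694380; N(φ) = a/√(1−e²sin²φ) = 6378381.309 m.
X = (N+h)·cosφ·cosλ = 6332410.974 m; Y = (N+h)·cosφ·sinλ = 344635.997 m; Z = (N(1−e²)+h)·sinφ = 677741.251 m.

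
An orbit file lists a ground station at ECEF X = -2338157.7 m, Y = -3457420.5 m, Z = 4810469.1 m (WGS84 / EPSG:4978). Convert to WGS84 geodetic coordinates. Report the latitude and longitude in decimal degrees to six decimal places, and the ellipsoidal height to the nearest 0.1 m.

lat 49.243699°, lon -124.069400°, h 2868.9 m

λ = atan2(Y, X) = -124.06940010°; p = √(X²+Y²) = 4173815.8 m.
Bowring's method on WGS84 (a = 6378137 m, b = 6356752.314 m) gives φ = 49.24369941°, h = 2868.914 m.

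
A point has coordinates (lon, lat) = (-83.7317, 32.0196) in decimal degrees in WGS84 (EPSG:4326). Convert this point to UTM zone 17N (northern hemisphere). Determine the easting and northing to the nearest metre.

Zone 17 central meridian λ₀ = 6×17 − 183 = -81°; Δλ = -2.7317°.
Transverse Mercator on WGS84 with k₀ = 0.9996 gives E = 241988.127 m, N = 3545870.856 m.

E 241988 m, N 3545871 m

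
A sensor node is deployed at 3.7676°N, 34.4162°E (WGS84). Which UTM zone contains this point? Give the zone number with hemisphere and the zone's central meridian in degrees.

Zone 36N, central meridian 33°

UTM zone = ⌊(λ + 180)/6⌋ + 1; 34.4162° ∈ [30°, 36°) → zone 36.
Hemisphere: N (φ ≥ 0).
Central meridian λ₀ = 6×36 − 183 = 33°.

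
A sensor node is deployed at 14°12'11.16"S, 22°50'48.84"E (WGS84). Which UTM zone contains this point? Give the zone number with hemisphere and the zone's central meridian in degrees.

Zone 34S, central meridian 21°

UTM zone = ⌊(λ + 180)/6⌋ + 1; 22.8469° ∈ [18°, 24°) → zone 34.
Hemisphere: S (φ < 0).
Central meridian λ₀ = 6×34 − 183 = 21°.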